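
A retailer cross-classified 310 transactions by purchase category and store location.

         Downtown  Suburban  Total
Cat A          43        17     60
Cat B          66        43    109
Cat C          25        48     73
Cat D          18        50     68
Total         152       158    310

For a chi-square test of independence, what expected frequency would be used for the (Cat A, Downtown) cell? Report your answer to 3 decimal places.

Row total (Cat A) = 60; column total (Downtown) = 152; grand total N = 310.
Expected count = (row total × column total) / N = 60 × 152 / 310 = 29.419.

29.419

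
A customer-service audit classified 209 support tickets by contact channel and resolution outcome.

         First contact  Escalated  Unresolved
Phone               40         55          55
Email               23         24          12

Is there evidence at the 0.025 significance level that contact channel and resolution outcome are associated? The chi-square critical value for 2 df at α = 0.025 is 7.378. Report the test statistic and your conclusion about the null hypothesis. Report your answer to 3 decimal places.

5.833; fail to reject H₀

Row totals: 150, 59. Column totals: 63, 79, 67. Grand total N = 209.
Expected counts (row total × column total / N):
  Phone, First contact: 150×63/209 = 45.2153
  Phone, Escalated: 150×79/209 = 56.6986
  Phone, Unresolved: 150×67/209 = 48.0861
  Email, First contact: 59×63/209 = 17.7847
  Email, Escalated: 59×79/209 = 22.3014
  Email, Unresolved: 59×67/209 = 18.9139
Contributions (O − E)²/E:
  (40 − 45.2153)²/45.2153 = 0.6016
  (55 − 56.6986)²/56.6986 = 0.0509
  (55 − 48.0861)²/48.0861 = 0.9941
  (23 − 17.7847)²/17.7847 = 1.5294
  (24 − 22.3014)²/22.3014 = 0.1294
  (12 − 18.9139)²/18.9139 = 2.5273
χ² = 0.6016 + 0.0509 + 0.9941 + 1.5294 + 0.1294 + 2.5273 = 5.833
df = (2−1)(3−1) = 2. Since 5.833 < 7.378, fail to reject the null hypothesis of independence at α = 0.025.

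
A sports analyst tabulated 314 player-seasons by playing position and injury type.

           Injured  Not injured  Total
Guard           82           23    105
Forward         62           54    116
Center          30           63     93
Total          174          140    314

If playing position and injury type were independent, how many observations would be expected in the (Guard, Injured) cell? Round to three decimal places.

58.185

Row total (Guard) = 105; column total (Injured) = 174; grand total N = 314.
Expected count = (row total × column total) / N = 105 × 174 / 314 = 58.185.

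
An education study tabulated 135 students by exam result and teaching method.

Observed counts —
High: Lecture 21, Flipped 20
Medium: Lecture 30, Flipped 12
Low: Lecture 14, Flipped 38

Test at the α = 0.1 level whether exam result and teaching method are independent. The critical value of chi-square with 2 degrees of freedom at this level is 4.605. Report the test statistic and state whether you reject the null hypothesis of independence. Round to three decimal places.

Row totals: 41, 42, 52. Column totals: 65, 70. Grand total N = 135.
Expected counts (row total × column total / N):
  High, Lecture: 41×65/135 = 19.7407
  High, Flipped: 41×70/135 = 21.2593
  Medium, Lecture: 42×65/135 = 20.2222
  Medium, Flipped: 42×70/135 = 21.7778
  Low, Lecture: 52×65/135 = 25.0370
  Low, Flipped: 52×70/135 = 26.9630
Contributions (O − E)²/E:
  (21 − 19.7407)²/19.7407 = 0.0803
  (20 − 21.2593)²/21.2593 = 0.0746
  (30 − 20.2222)²/20.2222 = 4.7277
  (12 − 21.7778)²/21.7778 = 4.3900
  (14 − 25.0370)²/25.0370 = 4.8654
  (38 − 26.9630)²/26.9630 = 4.5179
χ² = 0.0803 + 0.0746 + 4.7277 + 4.3900 + 4.8654 + 4.5179 = 18.656
df = (3−1)(2−1) = 2. Since 18.656 > 4.605, reject the null hypothesis of independence at α = 0.1.

18.656; reject H₀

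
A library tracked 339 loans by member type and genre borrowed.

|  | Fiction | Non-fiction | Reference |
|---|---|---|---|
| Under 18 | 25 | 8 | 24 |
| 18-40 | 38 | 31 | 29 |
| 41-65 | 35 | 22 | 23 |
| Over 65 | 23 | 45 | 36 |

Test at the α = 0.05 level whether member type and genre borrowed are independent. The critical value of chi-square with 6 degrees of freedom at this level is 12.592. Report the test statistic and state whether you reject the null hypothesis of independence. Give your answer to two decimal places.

Row totals: 57, 98, 80, 104. Column totals: 121, 106, 112. Grand total N = 339.
Expected counts (row total × column total / N):
  Under 18, Fiction: 57×121/339 = 20.345
  Under 18, Non-fiction: 57×106/339 = 17.823
  Under 18, Reference: 57×112/339 = 18.832
  18-40, Fiction: 98×121/339 = 34.979
  18-40, Non-fiction: 98×106/339 = 30.643
  18-40, Reference: 98×112/339 = 32.378
  41-65, Fiction: 80×121/339 = 28.555
  41-65, Non-fiction: 80×106/339 = 25.015
  41-65, Reference: 80×112/339 = 26.431
  Over 65, Fiction: 104×121/339 = 37.121
  Over 65, Non-fiction: 104×106/339 = 32.519
  Over 65, Reference: 104×112/339 = 34.360
Contributions (O − E)²/E:
  (25 − 20.345)²/20.345 = 1.0651
  (8 − 17.823)²/17.823 = 5.4139
  (24 − 18.832)²/18.832 = 1.4182
  (38 − 34.979)²/34.979 = 0.2609
  (31 − 30.643)²/30.643 = 0.0042
  (29 − 32.378)²/32.378 = 0.3524
  (35 − 28.555)²/28.555 = 1.4547
  (22 − 25.015)²/25.015 = 0.3634
  (23 − 26.431)²/26.431 = 0.4454
  (23 − 37.121)²/37.121 = 5.3717
  (45 − 32.519)²/32.519 = 4.7903
  (36 − 34.360)²/34.360 = 0.0783
χ² = 1.0651 + 5.4139 + 1.4182 + 0.2609 + 0.0042 + 0.3524 + 1.4547 + 0.3634 + 0.4454 + 5.3717 + 4.7903 + 0.0783 = 21.02
df = (4−1)(3−1) = 6. Since 21.02 > 12.592, reject the null hypothesis of independence at α = 0.05.

21.02; reject H₀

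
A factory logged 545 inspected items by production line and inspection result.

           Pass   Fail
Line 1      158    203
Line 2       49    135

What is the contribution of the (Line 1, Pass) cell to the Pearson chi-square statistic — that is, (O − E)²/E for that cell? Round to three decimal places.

Row total (Line 1) = 361; column total (Pass) = 207; N = 545.
Expected count E = 361 × 207 / 545 = 137.1138.
Contribution = (O − E)²/E = (158 − 137.1138)² / 137.1138 = 3.182.

3.182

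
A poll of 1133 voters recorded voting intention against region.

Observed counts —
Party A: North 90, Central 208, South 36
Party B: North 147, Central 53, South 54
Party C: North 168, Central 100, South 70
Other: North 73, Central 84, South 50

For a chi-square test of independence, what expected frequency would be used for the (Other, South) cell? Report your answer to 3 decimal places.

Row total (Other) = 207; column total (South) = 210; grand total N = 1133.
Expected count = (row total × column total) / N = 207 × 210 / 1133 = 38.367.

38.367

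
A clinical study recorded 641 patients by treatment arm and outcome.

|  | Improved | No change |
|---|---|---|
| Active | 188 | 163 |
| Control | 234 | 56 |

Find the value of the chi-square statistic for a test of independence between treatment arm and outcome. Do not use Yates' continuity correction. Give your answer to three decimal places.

51.958

Row totals: 351, 290. Column totals: 422, 219. Grand total N = 641.
Expected counts (row total × column total / N):
  Active, Improved: 351×422/641 = 231.0796
  Active, No change: 351×219/641 = 119.9204
  Control, Improved: 290×422/641 = 190.9204
  Control, No change: 290×219/641 = 99.0796
Contributions (O − E)²/E:
  (188 − 231.0796)²/231.0796 = 8.0312
  (163 − 119.9204)²/119.9204 = 15.4757
  (234 − 190.9204)²/190.9204 = 9.7206
  (56 − 99.0796)²/99.0796 = 18.7309
χ² = 8.0312 + 15.4757 + 9.7206 + 18.7309 = 51.958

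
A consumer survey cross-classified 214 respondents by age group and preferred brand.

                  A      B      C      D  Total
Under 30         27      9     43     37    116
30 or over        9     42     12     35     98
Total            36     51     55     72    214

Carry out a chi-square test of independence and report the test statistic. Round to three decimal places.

Grand total N = 214.
Expected counts (row total × column total / N):
  Under 30, A: 116×36/214 = 19.5140
  Under 30, B: 116×51/214 = 27.6449
  Under 30, C: 116×55/214 = 29.8131
  Under 30, D: 116×72/214 = 39.0280
  30 or over, A: 98×36/214 = 16.4860
  30 or over, B: 98×51/214 = 23.3551
  30 or over, C: 98×55/214 = 25.1869
  30 or over, D: 98×72/214 = 32.9720
Contributions (O − E)²/E:
  (27 − 19.5140)²/19.5140 = 2.8718
  (9 − 27.6449)²/27.6449 = 12.5749
  (43 − 29.8131)²/29.8131 = 5.8328
  (37 − 39.0280)²/39.0280 = 0.1054
  (9 − 16.4860)²/16.4860 = 3.3993
  (42 − 23.3551)²/23.3551 = 14.8846
  (12 − 25.1869)²/25.1869 = 6.9042
  (35 − 32.9720)²/32.9720 = 0.1247
χ² = 2.8718 + 12.5749 + 5.8328 + 0.1054 + 3.3993 + 14.8846 + 6.9042 + 0.1247 = 46.698

46.698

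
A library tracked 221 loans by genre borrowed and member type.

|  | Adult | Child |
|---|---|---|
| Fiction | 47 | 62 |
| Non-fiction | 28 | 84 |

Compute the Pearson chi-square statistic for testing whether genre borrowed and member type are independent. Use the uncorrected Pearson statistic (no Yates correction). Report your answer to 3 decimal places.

8.089

Row totals: 109, 112. Column totals: 75, 146. Grand total N = 221.
Expected counts (row total × column total / N):
  Fiction, Adult: 109×75/221 = 36.9910
  Fiction, Child: 109×146/221 = 72.0090
  Non-fiction, Adult: 112×75/221 = 38.0090
  Non-fiction, Child: 112×146/221 = 73.9910
Contributions (O − E)²/E:
  (47 − 36.9910)²/36.9910 = 2.7082
  (62 − 72.0090)²/72.0090 = 1.3912
  (28 − 38.0090)²/38.0090 = 2.6357
  (84 − 73.9910)²/73.9910 = 1.3539
χ² = 2.7082 + 1.3912 + 2.6357 + 1.3539 = 8.089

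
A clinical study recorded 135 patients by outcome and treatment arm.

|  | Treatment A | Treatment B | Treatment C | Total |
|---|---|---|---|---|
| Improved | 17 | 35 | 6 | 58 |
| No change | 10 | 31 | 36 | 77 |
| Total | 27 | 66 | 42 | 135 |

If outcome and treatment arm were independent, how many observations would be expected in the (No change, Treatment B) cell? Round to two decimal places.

37.64

Row total (No change) = 77; column total (Treatment B) = 66; grand total N = 135.
Expected count = (row total × column total) / N = 77 × 66 / 135 = 37.64.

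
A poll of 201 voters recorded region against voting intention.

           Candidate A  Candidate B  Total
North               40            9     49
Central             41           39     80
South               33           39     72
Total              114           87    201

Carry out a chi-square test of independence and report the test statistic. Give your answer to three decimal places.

16.839

Grand total N = 201.
Expected counts (row total × column total / N):
  North, Candidate A: 49×114/201 = 27.7910
  North, Candidate B: 49×87/201 = 21.2090
  Central, Candidate A: 80×114/201 = 45.3731
  Central, Candidate B: 80×87/201 = 34.6269
  South, Candidate A: 72×114/201 = 40.8358
  South, Candidate B: 72×87/201 = 31.1642
Contributions (O − E)²/E:
  (40 − 27.7910)²/27.7910 = 5.3636
  (9 − 21.2090)²/21.2090 = 7.0281
  (41 − 45.3731)²/45.3731 = 0.4215
  (39 − 34.6269)²/34.6269 = 0.5523
  (33 − 40.8358)²/40.8358 = 1.5036
  (39 − 31.1642)²/31.1642 = 1.9702
χ² = 5.3636 + 7.0281 + 0.4215 + 0.5523 + 1.5036 + 1.9702 = 16.839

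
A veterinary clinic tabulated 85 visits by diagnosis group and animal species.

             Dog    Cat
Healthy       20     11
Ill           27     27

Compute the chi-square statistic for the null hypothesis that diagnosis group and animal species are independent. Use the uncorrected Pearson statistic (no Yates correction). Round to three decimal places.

Row totals: 31, 54. Column totals: 47, 38. Grand total N = 85.
Expected counts (row total × column total / N):
  Healthy, Dog: 31×47/85 = 17.1412
  Healthy, Cat: 31×38/85 = 13.8588
  Ill, Dog: 54×47/85 = 29.8588
  Ill, Cat: 54×38/85 = 24.1412
Contributions (O − E)²/E:
  (20 − 17.1412)²/17.1412 = 0.4768
  (11 − 13.8588)²/13.8588 = 0.5897
  (27 − 29.8588)²/29.8588 = 0.2737
  (27 − 24.1412)²/24.1412 = 0.3385
χ² = 0.4768 + 0.5897 + 0.2737 + 0.3385 = 1.679

1.679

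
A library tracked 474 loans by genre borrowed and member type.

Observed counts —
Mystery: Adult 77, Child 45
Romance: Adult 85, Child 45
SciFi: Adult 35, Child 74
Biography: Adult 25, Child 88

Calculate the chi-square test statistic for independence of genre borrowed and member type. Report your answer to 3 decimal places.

68.153

Row totals: 122, 130, 109, 113. Column totals: 222, 252. Grand total N = 474.
Expected counts (row total × column total / N):
  Mystery, Adult: 122×222/474 = 57.13924
  Mystery, Child: 122×252/474 = 64.86076
  Romance, Adult: 130×222/474 = 60.88608
  Romance, Child: 130×252/474 = 69.11392
  SciFi, Adult: 109×222/474 = 51.05063
  SciFi, Child: 109×252/474 = 57.94937
  Biography, Adult: 113×222/474 = 52.92405
  Biography, Child: 113×252/474 = 60.07595
Contributions (O − E)²/E:
  (77 − 57.13924)²/57.13924 = 6.9033
  (45 − 64.86076)²/64.86076 = 6.0815
  (85 − 60.88608)²/60.88608 = 9.5503
  (45 − 69.11392)²/69.11392 = 8.4134
  (35 − 51.05063)²/51.05063 = 5.0464
  (74 − 57.94937)²/57.94937 = 4.4457
  (25 − 52.92405)²/52.92405 = 14.7334
  (88 − 60.07595)²/60.07595 = 12.9794
χ² = 6.9033 + 6.0815 + 9.5503 + 8.4134 + 5.0464 + 4.4457 + 14.7334 + 12.9794 = 68.153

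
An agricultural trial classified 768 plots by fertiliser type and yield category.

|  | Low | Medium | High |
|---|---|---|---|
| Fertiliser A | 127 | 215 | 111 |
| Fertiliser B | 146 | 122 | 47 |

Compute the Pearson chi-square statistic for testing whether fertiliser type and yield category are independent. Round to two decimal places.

Row totals: 453, 315. Column totals: 273, 337, 158. Grand total N = 768.
Expected counts (row total × column total / N):
  Fertiliser A, Low: 453×273/768 = 161.027
  Fertiliser A, Medium: 453×337/768 = 198.777
  Fertiliser A, High: 453×158/768 = 93.195
  Fertiliser B, Low: 315×273/768 = 111.973
  Fertiliser B, Medium: 315×337/768 = 138.223
  Fertiliser B, High: 315×158/768 = 64.805
Contributions (O − E)²/E:
  (127 − 161.027)²/161.027 = 7.1903
  (215 − 198.777)²/198.777 = 1.3240
  (111 − 93.195)²/93.195 = 3.4017
  (146 − 111.973)²/111.973 = 10.3403
  (122 − 138.223)²/138.223 = 1.9041
  (47 − 64.805)²/64.805 = 4.8919
χ² = 7.1903 + 1.3240 + 3.4017 + 10.3403 + 1.9041 + 4.8919 = 29.05

29.05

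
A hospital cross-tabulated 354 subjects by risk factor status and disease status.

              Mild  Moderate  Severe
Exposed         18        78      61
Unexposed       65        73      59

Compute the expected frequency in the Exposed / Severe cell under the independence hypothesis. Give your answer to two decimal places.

Row total (Exposed) = 157; column total (Severe) = 120; grand total N = 354.
Expected count = (row total × column total) / N = 157 × 120 / 354 = 53.22.

53.22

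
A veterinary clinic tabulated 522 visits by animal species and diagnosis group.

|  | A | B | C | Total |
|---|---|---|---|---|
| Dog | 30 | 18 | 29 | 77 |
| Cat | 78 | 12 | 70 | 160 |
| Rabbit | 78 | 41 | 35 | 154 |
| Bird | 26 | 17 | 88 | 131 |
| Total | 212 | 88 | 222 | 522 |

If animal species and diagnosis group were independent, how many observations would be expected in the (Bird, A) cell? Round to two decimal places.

53.20

Row total (Bird) = 131; column total (A) = 212; grand total N = 522.
Expected count = (row total × column total) / N = 131 × 212 / 522 = 53.20.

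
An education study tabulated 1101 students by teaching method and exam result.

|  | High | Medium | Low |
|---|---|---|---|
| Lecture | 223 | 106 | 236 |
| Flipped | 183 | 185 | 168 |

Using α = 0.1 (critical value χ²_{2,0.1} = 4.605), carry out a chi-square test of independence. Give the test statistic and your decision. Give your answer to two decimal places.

36.09; reject H₀

Row totals: 565, 536. Column totals: 406, 291, 404. Grand total N = 1101.
Expected counts (row total × column total / N):
  Lecture, High: 565×406/1101 = 208.347
  Lecture, Medium: 565×291/1101 = 149.332
  Lecture, Low: 565×404/1101 = 207.321
  Flipped, High: 536×406/1101 = 197.653
  Flipped, Medium: 536×291/1101 = 141.668
  Flipped, Low: 536×404/1101 = 196.679
Contributions (O − E)²/E:
  (223 − 208.347)²/208.347 = 1.0305
  (106 − 149.332)²/149.332 = 12.5737
  (236 − 207.321)²/207.321 = 3.9672
  (183 − 197.653)²/197.653 = 1.0863
  (185 − 141.668)²/141.668 = 13.2540
  (168 − 196.679)²/196.679 = 4.1819
χ² = 1.0305 + 12.5737 + 3.9672 + 1.0863 + 13.2540 + 4.1819 = 36.09
df = (2−1)(3−1) = 2. Since 36.09 > 4.605, reject the null hypothesis of independence at α = 0.1.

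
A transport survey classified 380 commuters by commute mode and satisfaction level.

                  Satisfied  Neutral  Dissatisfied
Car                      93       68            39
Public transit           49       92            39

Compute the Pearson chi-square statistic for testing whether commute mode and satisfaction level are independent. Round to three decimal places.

Row totals: 200, 180. Column totals: 142, 160, 78. Grand total N = 380.
Expected counts (row total × column total / N):
  Car, Satisfied: 200×142/380 = 74.7368
  Car, Neutral: 200×160/380 = 84.2105
  Car, Dissatisfied: 200×78/380 = 41.0526
  Public transit, Satisfied: 180×142/380 = 67.2632
  Public transit, Neutral: 180×160/380 = 75.7895
  Public transit, Dissatisfied: 180×78/380 = 36.9474
Contributions (O − E)²/E:
  (93 − 74.7368)²/74.7368 = 4.4629
  (68 − 84.2105)²/84.2105 = 3.1205
  (39 − 41.0526)²/41.0526 = 0.1026
  (49 − 67.2632)²/67.2632 = 4.9588
  (92 − 75.7895)²/75.7895 = 3.4672
  (39 − 36.9474)²/36.9474 = 0.1140
χ² = 4.4629 + 3.1205 + 0.1026 + 4.9588 + 3.4672 + 0.1140 = 16.226

16.226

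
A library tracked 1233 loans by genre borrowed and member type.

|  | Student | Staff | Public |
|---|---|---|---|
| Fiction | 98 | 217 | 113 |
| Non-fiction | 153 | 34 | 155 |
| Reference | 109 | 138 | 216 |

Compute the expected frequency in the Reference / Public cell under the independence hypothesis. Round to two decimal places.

181.75

Row total (Reference) = 463; column total (Public) = 484; grand total N = 1233.
Expected count = (row total × column total) / N = 463 × 484 / 1233 = 181.75.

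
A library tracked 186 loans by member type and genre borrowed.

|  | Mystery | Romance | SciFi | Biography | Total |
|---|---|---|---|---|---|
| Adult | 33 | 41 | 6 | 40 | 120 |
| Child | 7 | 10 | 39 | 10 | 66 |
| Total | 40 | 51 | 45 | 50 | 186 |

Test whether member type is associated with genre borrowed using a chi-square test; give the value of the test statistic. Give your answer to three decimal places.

67.997

Grand total N = 186.
Expected counts (row total × column total / N):
  Adult, Mystery: 120×40/186 = 25.8065
  Adult, Romance: 120×51/186 = 32.9032
  Adult, SciFi: 120×45/186 = 29.0323
  Adult, Biography: 120×50/186 = 32.2581
  Child, Mystery: 66×40/186 = 14.1935
  Child, Romance: 66×51/186 = 18.0968
  Child, SciFi: 66×45/186 = 15.9677
  Child, Biography: 66×50/186 = 17.7419
Contributions (O − E)²/E:
  (33 − 25.8065)²/25.8065 = 2.0052
  (41 − 32.9032)²/32.9032 = 1.9925
  (6 − 29.0323)²/29.0323 = 18.2723
  (40 − 32.2581)²/32.2581 = 1.8580
  (7 − 14.1935)²/14.1935 = 3.6458
  (10 − 18.0968)²/18.0968 = 3.6226
  (39 − 15.9677)²/15.9677 = 33.2225
  (10 − 17.7419)²/17.7419 = 3.3783
χ² = 2.0052 + 1.9925 + 18.2723 + 1.8580 + 3.6458 + 3.6226 + 33.2225 + 3.3783 = 67.997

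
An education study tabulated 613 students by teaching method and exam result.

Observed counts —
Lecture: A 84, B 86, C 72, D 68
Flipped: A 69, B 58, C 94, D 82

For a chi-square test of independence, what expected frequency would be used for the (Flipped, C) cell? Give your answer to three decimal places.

Row total (Flipped) = 303; column total (C) = 166; grand total N = 613.
Expected count = (row total × column total) / N = 303 × 166 / 613 = 82.052.

82.052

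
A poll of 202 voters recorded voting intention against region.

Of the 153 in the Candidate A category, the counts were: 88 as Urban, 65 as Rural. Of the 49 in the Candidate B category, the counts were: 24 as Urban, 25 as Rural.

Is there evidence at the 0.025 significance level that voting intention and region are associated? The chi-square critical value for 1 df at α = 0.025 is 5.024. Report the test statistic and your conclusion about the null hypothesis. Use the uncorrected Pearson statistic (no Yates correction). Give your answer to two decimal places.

Row totals: 153, 49. Column totals: 112, 90. Grand total N = 202.
Expected counts (row total × column total / N):
  Candidate A, Urban: 153×112/202 = 84.832
  Candidate A, Rural: 153×90/202 = 68.168
  Candidate B, Urban: 49×112/202 = 27.168
  Candidate B, Rural: 49×90/202 = 21.832
Contributions (O − E)²/E:
  (88 − 84.832)²/84.832 = 0.1183
  (65 − 68.168)²/68.168 = 0.1472
  (24 − 27.168)²/27.168 = 0.3694
  (25 − 21.832)²/21.832 = 0.4597
χ² = 0.1183 + 0.1472 + 0.3694 + 0.4597 = 1.09
df = (2−1)(2−1) = 1. Since 1.09 < 5.024, fail to reject the null hypothesis of independence at α = 0.025.

1.09; fail to reject H₀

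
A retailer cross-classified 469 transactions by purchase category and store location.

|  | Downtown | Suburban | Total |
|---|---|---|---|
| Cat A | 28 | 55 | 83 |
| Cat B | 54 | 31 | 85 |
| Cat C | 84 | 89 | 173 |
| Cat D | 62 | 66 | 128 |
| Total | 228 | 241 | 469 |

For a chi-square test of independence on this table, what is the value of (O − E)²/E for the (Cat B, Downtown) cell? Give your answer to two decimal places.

3.89

Row total (Cat B) = 85; column total (Downtown) = 228; N = 469.
Expected count E = 85 × 228 / 469 = 41.322.
Contribution = (O − E)²/E = (54 − 41.322)² / 41.322 = 3.89.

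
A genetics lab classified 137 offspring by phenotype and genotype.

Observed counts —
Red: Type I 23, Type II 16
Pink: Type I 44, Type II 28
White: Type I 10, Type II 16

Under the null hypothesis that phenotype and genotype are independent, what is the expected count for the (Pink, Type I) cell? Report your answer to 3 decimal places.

Row total (Pink) = 72; column total (Type I) = 77; grand total N = 137.
Expected count = (row total × column total) / N = 72 × 77 / 137 = 40.467.

40.467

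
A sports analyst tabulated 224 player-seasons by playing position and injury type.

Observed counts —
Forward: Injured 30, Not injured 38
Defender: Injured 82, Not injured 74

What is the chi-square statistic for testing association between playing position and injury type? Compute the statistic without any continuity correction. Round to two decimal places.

Row totals: 68, 156. Column totals: 112, 112. Grand total N = 224.
Expected counts (row total × column total / N):
  Forward, Injured: 68×112/224 = 34.000
  Forward, Not injured: 68×112/224 = 34.000
  Defender, Injured: 156×112/224 = 78.000
  Defender, Not injured: 156×112/224 = 78.000
Contributions (O − E)²/E:
  (30 − 34.000)²/34.000 = 0.4706
  (38 − 34.000)²/34.000 = 0.4706
  (82 − 78.000)²/78.000 = 0.2051
  (74 − 78.000)²/78.000 = 0.2051
χ² = 0.4706 + 0.4706 + 0.2051 + 0.2051 = 1.35

1.35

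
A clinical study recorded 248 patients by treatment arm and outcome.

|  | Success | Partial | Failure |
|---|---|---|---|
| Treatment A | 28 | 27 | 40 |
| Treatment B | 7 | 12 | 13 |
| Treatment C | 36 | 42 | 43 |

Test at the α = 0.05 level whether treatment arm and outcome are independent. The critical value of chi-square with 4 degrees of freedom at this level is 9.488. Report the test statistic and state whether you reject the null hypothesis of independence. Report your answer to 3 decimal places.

Row totals: 95, 32, 121. Column totals: 71, 81, 96. Grand total N = 248.
Expected counts (row total × column total / N):
  Treatment A, Success: 95×71/248 = 27.1976
  Treatment A, Partial: 95×81/248 = 31.0282
  Treatment A, Failure: 95×96/248 = 36.7742
  Treatment B, Success: 32×71/248 = 9.1613
  Treatment B, Partial: 32×81/248 = 10.4516
  Treatment B, Failure: 32×96/248 = 12.3871
  Treatment C, Success: 121×71/248 = 34.6411
  Treatment C, Partial: 121×81/248 = 39.5202
  Treatment C, Failure: 121×96/248 = 46.8387
Contributions (O − E)²/E:
  (28 − 27.1976)²/27.1976 = 0.0237
  (27 − 31.0282)²/31.0282 = 0.5230
  (40 − 36.7742)²/36.7742 = 0.2830
  (7 − 9.1613)²/9.1613 = 0.5099
  (12 − 10.4516)²/10.4516 = 0.2294
  (13 − 12.3871)²/12.3871 = 0.0303
  (36 − 34.6411)²/34.6411 = 0.0533
  (42 − 39.5202)²/39.5202 = 0.1556
  (43 − 46.8387)²/46.8387 = 0.3146
χ² = 0.0237 + 0.5230 + 0.2830 + 0.5099 + 0.2294 + 0.0303 + 0.0533 + 0.1556 + 0.3146 = 2.123
df = (3−1)(3−1) = 4. Since 2.123 < 9.488, fail to reject the null hypothesis of independence at α = 0.05.

2.123; fail to reject H₀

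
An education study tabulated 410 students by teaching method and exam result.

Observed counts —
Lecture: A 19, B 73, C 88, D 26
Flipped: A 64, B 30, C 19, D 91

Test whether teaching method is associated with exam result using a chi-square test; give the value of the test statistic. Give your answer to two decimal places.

122.95

Row totals: 206, 204. Column totals: 83, 103, 107, 117. Grand total N = 410.
Expected counts (row total × column total / N):
  Lecture, A: 206×83/410 = 41.702
  Lecture, B: 206×103/410 = 51.751
  Lecture, C: 206×107/410 = 53.761
  Lecture, D: 206×117/410 = 58.785
  Flipped, A: 204×83/410 = 41.298
  Flipped, B: 204×103/410 = 51.249
  Flipped, C: 204×107/410 = 53.239
  Flipped, D: 204×117/410 = 58.215
Contributions (O − E)²/E:
  (19 − 41.702)²/41.702 = 12.3587
  (73 − 51.751)²/51.751 = 8.7249
  (88 − 53.761)²/53.761 = 21.8059
  (26 − 58.785)²/58.785 = 18.2845
  (64 − 41.298)²/41.298 = 12.4796
  (30 − 51.249)²/51.249 = 8.8103
  (19 − 53.239)²/53.239 = 22.0197
  (91 − 58.215)²/58.215 = 18.4636
χ² = 12.3587 + 8.7249 + 21.8059 + 18.2845 + 12.4796 + 8.8103 + 22.0197 + 18.4636 = 122.95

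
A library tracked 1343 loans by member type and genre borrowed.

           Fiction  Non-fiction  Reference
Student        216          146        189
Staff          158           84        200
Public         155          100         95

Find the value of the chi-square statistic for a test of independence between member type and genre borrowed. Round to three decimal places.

30.860

Row totals: 551, 442, 350. Column totals: 529, 330, 484. Grand total N = 1343.
Expected counts (row total × column total / N):
  Student, Fiction: 551×529/1343 = 217.0357
  Student, Non-fiction: 551×330/1343 = 135.3909
  Student, Reference: 551×484/1343 = 198.5733
  Staff, Fiction: 442×529/1343 = 174.1013
  Staff, Non-fiction: 442×330/1343 = 108.6076
  Staff, Reference: 442×484/1343 = 159.2911
  Public, Fiction: 350×529/1343 = 137.8630
  Public, Non-fiction: 350×330/1343 = 86.0015
  Public, Reference: 350×484/1343 = 126.1355
Contributions (O − E)²/E:
  (216 − 217.0357)²/217.0357 = 0.0049
  (146 − 135.3909)²/135.3909 = 0.8313
  (189 − 198.5733)²/198.5733 = 0.4615
  (158 − 174.1013)²/174.1013 = 1.4891
  (84 − 108.6076)²/108.6076 = 5.5754
  (200 − 159.2911)²/159.2911 = 10.4037
  (155 − 137.8630)²/137.8630 = 2.1302
  (100 − 86.0015)²/86.0015 = 2.2785
  (95 − 126.1355)²/126.1355 = 7.6855
χ² = 0.0049 + 0.8313 + 0.4615 + 1.4891 + 5.5754 + 10.4037 + 2.1302 + 2.2785 + 7.6855 = 30.860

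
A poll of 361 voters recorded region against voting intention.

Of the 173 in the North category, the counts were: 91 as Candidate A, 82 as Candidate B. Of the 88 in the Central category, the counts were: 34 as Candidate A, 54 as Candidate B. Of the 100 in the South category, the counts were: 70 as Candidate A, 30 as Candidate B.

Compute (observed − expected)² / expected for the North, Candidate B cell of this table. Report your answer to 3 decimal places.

Row total (North) = 173; column total (Candidate B) = 166; N = 361.
Expected count E = 173 × 166 / 361 = 79.55125.
Contribution = (O − E)²/E = (82 − 79.55125)² / 79.55125 = 0.075.

0.075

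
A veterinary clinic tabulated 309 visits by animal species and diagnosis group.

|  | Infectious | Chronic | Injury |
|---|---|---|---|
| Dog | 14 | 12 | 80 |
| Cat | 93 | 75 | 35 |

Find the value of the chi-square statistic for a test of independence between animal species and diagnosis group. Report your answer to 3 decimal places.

Row totals: 106, 203. Column totals: 107, 87, 115. Grand total N = 309.
Expected counts (row total × column total / N):
  Dog, Infectious: 106×107/309 = 36.7055
  Dog, Chronic: 106×87/309 = 29.8447
  Dog, Injury: 106×115/309 = 39.4498
  Cat, Infectious: 203×107/309 = 70.2945
  Cat, Chronic: 203×87/309 = 57.1553
  Cat, Injury: 203×115/309 = 75.5502
Contributions (O − E)²/E:
  (14 − 36.7055)²/36.7055 = 14.0453
  (12 − 29.8447)²/29.8447 = 10.6697
  (80 − 39.4498)²/39.4498 = 41.6813
  (93 − 70.2945)²/70.2945 = 7.3340
  (75 − 57.1553)²/57.1553 = 5.5714
  (35 − 75.5502)²/75.5502 = 21.7646
χ² = 14.0453 + 10.6697 + 41.6813 + 7.3340 + 5.5714 + 21.7646 = 101.066

101.066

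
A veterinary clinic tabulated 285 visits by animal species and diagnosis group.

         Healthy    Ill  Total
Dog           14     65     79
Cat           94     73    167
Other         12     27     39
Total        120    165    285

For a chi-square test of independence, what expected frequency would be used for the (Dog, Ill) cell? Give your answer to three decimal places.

45.737

Row total (Dog) = 79; column total (Ill) = 165; grand total N = 285.
Expected count = (row total × column total) / N = 79 × 165 / 285 = 45.737.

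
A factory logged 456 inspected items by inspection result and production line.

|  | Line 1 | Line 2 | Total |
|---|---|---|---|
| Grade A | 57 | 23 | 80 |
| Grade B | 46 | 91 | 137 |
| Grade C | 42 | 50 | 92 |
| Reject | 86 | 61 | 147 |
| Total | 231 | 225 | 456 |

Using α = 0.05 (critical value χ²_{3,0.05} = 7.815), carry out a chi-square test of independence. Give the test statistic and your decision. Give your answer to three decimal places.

Grand total N = 456.
Expected counts (row total × column total / N):
  Grade A, Line 1: 80×231/456 = 40.5263
  Grade A, Line 2: 80×225/456 = 39.4737
  Grade B, Line 1: 137×231/456 = 69.4013
  Grade B, Line 2: 137×225/456 = 67.5987
  Grade C, Line 1: 92×231/456 = 46.6053
  Grade C, Line 2: 92×225/456 = 45.3947
  Reject, Line 1: 147×231/456 = 74.4671
  Reject, Line 2: 147×225/456 = 72.5329
Contributions (O − E)²/E:
  (57 − 40.5263)²/40.5263 = 6.6965
  (23 − 39.4737)²/39.4737 = 6.8750
  (46 − 69.4013)²/69.4013 = 7.8906
  (91 − 67.5987)²/67.5987 = 8.1011
  (42 − 46.6053)²/46.6053 = 0.4551
  (50 − 45.3947)²/45.3947 = 0.4672
  (86 − 74.4671)²/74.4671 = 1.7861
  (61 − 72.5329)²/72.5329 = 1.8338
χ² = 6.6965 + 6.8750 + 7.8906 + 8.1011 + 0.4551 + 0.4672 + 1.7861 + 1.8338 = 34.105
df = (4−1)(2−1) = 3. Since 34.105 > 7.815, reject the null hypothesis of independence at α = 0.05.

34.105; reject H₀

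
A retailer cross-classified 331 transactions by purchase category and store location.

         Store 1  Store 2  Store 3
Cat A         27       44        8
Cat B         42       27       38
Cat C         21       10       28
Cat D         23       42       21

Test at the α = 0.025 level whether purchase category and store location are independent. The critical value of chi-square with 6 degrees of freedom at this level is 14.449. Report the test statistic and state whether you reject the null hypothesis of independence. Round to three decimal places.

42.284; reject H₀

Row totals: 79, 107, 59, 86. Column totals: 113, 123, 95. Grand total N = 331.
Expected counts (row total × column total / N):
  Cat A, Store 1: 79×113/331 = 26.9698
  Cat A, Store 2: 79×123/331 = 29.3565
  Cat A, Store 3: 79×95/331 = 22.6737
  Cat B, Store 1: 107×113/331 = 36.5287
  Cat B, Store 2: 107×123/331 = 39.7613
  Cat B, Store 3: 107×95/331 = 30.7100
  Cat C, Store 1: 59×113/331 = 20.1420
  Cat C, Store 2: 59×123/331 = 21.9245
  Cat C, Store 3: 59×95/331 = 16.9335
  Cat D, Store 1: 86×113/331 = 29.3595
  Cat D, Store 2: 86×123/331 = 31.9577
  Cat D, Store 3: 86×95/331 = 24.6828
Contributions (O − E)²/E:
  (27 − 26.9698)²/26.9698 = 0.0000
  (44 − 29.3565)²/29.3565 = 7.3044
  (8 − 22.6737)²/22.6737 = 9.4964
  (42 − 36.5287)²/36.5287 = 0.8195
  (27 − 39.7613)²/39.7613 = 4.0957
  (38 − 30.7100)²/30.7100 = 1.7305
  (21 − 20.1420)²/20.1420 = 0.0365
  (10 − 21.9245)²/21.9245 = 6.4856
  (28 − 16.9335)²/16.9335 = 7.2323
  (23 − 29.3595)²/29.3595 = 1.3775
  (42 − 31.9577)²/31.9577 = 3.1557
  (21 − 24.6828)²/24.6828 = 0.5495
χ² = 0.0000 + 7.3044 + 9.4964 + 0.8195 + 4.0957 + 1.7305 + 0.0365 + 6.4856 + 7.2323 + 1.3775 + 3.1557 + 0.5495 = 42.284
df = (4−1)(3−1) = 6. Since 42.284 > 14.449, reject the null hypothesis of independence at α = 0.025.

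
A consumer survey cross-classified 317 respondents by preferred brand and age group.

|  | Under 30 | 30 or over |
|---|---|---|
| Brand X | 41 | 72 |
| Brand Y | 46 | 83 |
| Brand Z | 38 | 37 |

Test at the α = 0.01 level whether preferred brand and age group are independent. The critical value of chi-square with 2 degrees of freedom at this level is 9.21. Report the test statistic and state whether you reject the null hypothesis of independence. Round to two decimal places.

Row totals: 113, 129, 75. Column totals: 125, 192. Grand total N = 317.
Expected counts (row total × column total / N):
  Brand X, Under 30: 113×125/317 = 44.5584
  Brand X, 30 or over: 113×192/317 = 68.4416
  Brand Y, Under 30: 129×125/317 = 50.8675
  Brand Y, 30 or over: 129×192/317 = 78.1325
  Brand Z, Under 30: 75×125/317 = 29.5741
  Brand Z, 30 or over: 75×192/317 = 45.4259
Contributions (O − E)²/E:
  (41 − 44.5584)²/44.5584 = 0.2842
  (72 − 68.4416)²/68.4416 = 0.1850
  (46 − 50.8675)²/50.8675 = 0.4658
  (83 − 78.1325)²/78.1325 = 0.3032
  (38 − 29.5741)²/29.5741 = 2.4006
  (37 − 45.4259)²/45.4259 = 1.5629
χ² = 0.2842 + 0.1850 + 0.4658 + 0.3032 + 2.4006 + 1.5629 = 5.20
df = (3−1)(2−1) = 2. Since 5.20 < 9.21, fail to reject the null hypothesis of independence at α = 0.01.

5.20; fail to reject H₀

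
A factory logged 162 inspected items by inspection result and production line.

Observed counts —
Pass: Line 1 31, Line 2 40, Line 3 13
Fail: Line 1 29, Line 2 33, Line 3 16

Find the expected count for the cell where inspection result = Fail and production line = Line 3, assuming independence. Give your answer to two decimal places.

Row total (Fail) = 78; column total (Line 3) = 29; grand total N = 162.
Expected count = (row total × column total) / N = 78 × 29 / 162 = 13.96.

13.96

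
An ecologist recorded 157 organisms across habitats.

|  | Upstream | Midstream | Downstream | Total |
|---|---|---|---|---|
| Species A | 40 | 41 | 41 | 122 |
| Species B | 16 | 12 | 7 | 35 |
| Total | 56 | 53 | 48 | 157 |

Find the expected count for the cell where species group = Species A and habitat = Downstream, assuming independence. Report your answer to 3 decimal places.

Row total (Species A) = 122; column total (Downstream) = 48; grand total N = 157.
Expected count = (row total × column total) / N = 122 × 48 / 157 = 37.299.

37.299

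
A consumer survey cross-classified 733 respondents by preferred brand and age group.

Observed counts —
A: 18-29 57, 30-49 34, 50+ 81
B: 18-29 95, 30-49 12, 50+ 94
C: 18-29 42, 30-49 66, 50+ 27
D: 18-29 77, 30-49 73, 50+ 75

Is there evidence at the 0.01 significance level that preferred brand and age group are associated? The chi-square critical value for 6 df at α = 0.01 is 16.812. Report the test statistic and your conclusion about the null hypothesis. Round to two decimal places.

95.02; reject H₀

Row totals: 172, 201, 135, 225. Column totals: 271, 185, 277. Grand total N = 733.
Expected counts (row total × column total / N):
  A, 18-29: 172×271/733 = 63.5907
  A, 30-49: 172×185/733 = 43.4106
  A, 50+: 172×277/733 = 64.9986
  B, 18-29: 201×271/733 = 74.3124
  B, 30-49: 201×185/733 = 50.7299
  B, 50+: 201×277/733 = 75.9577
  C, 18-29: 135×271/733 = 49.9113
  C, 30-49: 135×185/733 = 34.0723
  C, 50+: 135×277/733 = 51.0164
  D, 18-29: 225×271/733 = 83.1855
  D, 30-49: 225×185/733 = 56.7872
  D, 50+: 225×277/733 = 85.0273
Contributions (O − E)²/E:
  (57 − 63.5907)²/63.5907 = 0.6831
  (34 − 43.4106)²/43.4106 = 2.0400
  (81 − 64.9986)²/64.9986 = 3.9392
  (95 − 74.3124)²/74.3124 = 5.7592
  (12 − 50.7299)²/50.7299 = 29.5685
  (94 − 75.9577)²/75.9577 = 4.2856
  (42 − 49.9113)²/49.9113 = 1.2540
  (66 − 34.0723)²/34.0723 = 29.9181
  (27 − 51.0164)²/51.0164 = 11.3059
  (77 − 83.1855)²/83.1855 = 0.4599
  (73 − 56.7872)²/56.7872 = 4.6288
  (75 − 85.0273)²/85.0273 = 1.1825
χ² = 0.6831 + 2.0400 + 3.9392 + 5.7592 + 29.5685 + 4.2856 + 1.2540 + 29.9181 + 11.3059 + 0.4599 + 4.6288 + 1.1825 = 95.02
df = (4−1)(3−1) = 6. Since 95.02 > 16.812, reject the null hypothesis of independence at α = 0.01.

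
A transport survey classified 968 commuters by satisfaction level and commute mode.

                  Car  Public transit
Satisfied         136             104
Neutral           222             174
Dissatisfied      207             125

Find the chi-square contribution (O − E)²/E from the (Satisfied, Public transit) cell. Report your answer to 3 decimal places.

Row total (Satisfied) = 240; column total (Public transit) = 403; N = 968.
Expected count E = 240 × 403 / 968 = 99.9174.
Contribution = (O − E)²/E = (104 − 99.9174)² / 99.9174 = 0.167.

0.167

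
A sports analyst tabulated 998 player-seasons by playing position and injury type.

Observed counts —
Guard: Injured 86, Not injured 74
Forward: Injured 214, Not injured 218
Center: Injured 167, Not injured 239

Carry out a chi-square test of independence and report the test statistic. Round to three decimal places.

Row totals: 160, 432, 406. Column totals: 467, 531. Grand total N = 998.
Expected counts (row total × column total / N):
  Guard, Injured: 160×467/998 = 74.8697
  Guard, Not injured: 160×531/998 = 85.1303
  Forward, Injured: 432×467/998 = 202.1483
  Forward, Not injured: 432×531/998 = 229.8517
  Center, Injured: 406×467/998 = 189.9820
  Center, Not injured: 406×531/998 = 216.0180
Contributions (O − E)²/E:
  (86 − 74.8697)²/74.8697 = 1.6547
  (74 − 85.1303)²/85.1303 = 1.4552
  (214 − 202.1483)²/202.1483 = 0.6949
  (218 − 229.8517)²/229.8517 = 0.6111
  (167 − 189.9820)²/189.9820 = 2.7801
  (239 − 216.0180)²/216.0180 = 2.4450
χ² = 1.6547 + 1.4552 + 0.6949 + 0.6111 + 2.7801 + 2.4450 = 9.641

9.641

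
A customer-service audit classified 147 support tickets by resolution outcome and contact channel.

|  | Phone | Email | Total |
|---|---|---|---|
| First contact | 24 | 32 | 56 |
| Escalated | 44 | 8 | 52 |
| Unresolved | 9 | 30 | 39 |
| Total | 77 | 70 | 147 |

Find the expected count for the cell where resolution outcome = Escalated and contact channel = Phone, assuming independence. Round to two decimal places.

27.24

Row total (Escalated) = 52; column total (Phone) = 77; grand total N = 147.
Expected count = (row total × column total) / N = 52 × 77 / 147 = 27.24.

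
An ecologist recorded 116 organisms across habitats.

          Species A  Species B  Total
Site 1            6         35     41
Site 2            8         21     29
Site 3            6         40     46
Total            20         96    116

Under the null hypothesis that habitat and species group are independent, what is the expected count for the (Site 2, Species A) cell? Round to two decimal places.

Row total (Site 2) = 29; column total (Species A) = 20; grand total N = 116.
Expected count = (row total × column total) / N = 29 × 20 / 116 = 5.00.

5.00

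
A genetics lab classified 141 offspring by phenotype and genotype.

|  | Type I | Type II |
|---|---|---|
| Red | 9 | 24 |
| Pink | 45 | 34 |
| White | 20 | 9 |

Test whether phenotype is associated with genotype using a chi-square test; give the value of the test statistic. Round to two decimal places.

12.20

Row totals: 33, 79, 29. Column totals: 74, 67. Grand total N = 141.
Expected counts (row total × column total / N):
  Red, Type I: 33×74/141 = 17.319
  Red, Type II: 33×67/141 = 15.681
  Pink, Type I: 79×74/141 = 41.461
  Pink, Type II: 79×67/141 = 37.539
  White, Type I: 29×74/141 = 15.220
  White, Type II: 29×67/141 = 13.780
Contributions (O − E)²/E:
  (9 − 17.319)²/17.319 = 3.9959
  (24 − 15.681)²/15.681 = 4.4134
  (45 − 41.461)²/41.461 = 0.3021
  (34 − 37.539)²/37.539 = 0.3336
  (20 − 15.220)²/15.220 = 1.5012
  (9 − 13.780)²/13.780 = 1.6581
χ² = 3.9959 + 4.4134 + 0.3021 + 0.3336 + 1.5012 + 1.6581 = 12.20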